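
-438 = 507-945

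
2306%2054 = 252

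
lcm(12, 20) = 60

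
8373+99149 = 107522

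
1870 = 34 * 55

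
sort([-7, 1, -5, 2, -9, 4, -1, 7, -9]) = [-9, -9, -7, -5, -1, 1, 2, 4, 7]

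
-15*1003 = -15045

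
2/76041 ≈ 0.0000263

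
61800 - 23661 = 38139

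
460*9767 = 4492820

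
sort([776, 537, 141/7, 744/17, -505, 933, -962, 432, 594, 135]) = [-962, -505, 141/7, 744/17, 135, 432, 537, 594, 776, 933]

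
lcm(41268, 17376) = 330144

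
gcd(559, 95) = 1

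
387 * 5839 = 2259693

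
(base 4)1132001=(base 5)143032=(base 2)1011110000001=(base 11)4580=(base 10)6017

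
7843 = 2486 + 5357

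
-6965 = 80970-87935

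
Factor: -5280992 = -1*2^5*79^1*2089^1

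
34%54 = 34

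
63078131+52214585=115292716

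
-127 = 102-229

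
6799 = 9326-2527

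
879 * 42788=37610652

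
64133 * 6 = 384798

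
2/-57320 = -1/28660 ≈ -0.0000349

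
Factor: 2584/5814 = 2^2 * 3^ (-2) = 4/9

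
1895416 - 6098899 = -4203483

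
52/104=1/2=0.50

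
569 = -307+876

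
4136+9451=13587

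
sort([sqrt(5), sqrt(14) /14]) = [sqrt(14) /14, sqrt(5)]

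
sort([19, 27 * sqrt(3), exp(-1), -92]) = [-92, exp(-1), 19, 27 * sqrt(3)]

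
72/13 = 5 + 7/13≈5.54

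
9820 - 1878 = 7942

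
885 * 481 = 425685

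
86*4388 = 377368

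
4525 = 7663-3138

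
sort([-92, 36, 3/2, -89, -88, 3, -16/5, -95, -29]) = [-95, -92, -89, -88, -29, -16/5, 3/2, 3, 36]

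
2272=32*71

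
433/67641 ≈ 0.00640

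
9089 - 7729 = 1360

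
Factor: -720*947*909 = -1*2^4*3^4*5^1*101^1*947^1 = -619792560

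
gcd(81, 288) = 9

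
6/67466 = 3/33733 ≈ 0.0000889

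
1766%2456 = 1766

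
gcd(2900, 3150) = 50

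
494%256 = 238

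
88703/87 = 1019 + 50/87 ≈ 1019.57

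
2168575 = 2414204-245629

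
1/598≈0.00167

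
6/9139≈0.000657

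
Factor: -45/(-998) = 2^(-1)*3^2*5^1*499^(-1)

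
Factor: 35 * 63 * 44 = 2^2 * 3^2 * 5^1 * 7^2 * 11^1 = 97020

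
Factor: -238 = -1*2^1*7^1*17^1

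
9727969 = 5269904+4458065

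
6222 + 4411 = 10633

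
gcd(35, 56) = 7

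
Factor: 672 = 2^5*3^1*7^1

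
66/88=3/4=0.75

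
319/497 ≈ 0.642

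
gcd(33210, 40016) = 82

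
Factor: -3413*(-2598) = 2^1*3^1*433^1*3413^1 = 8866974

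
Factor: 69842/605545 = 2^1*5^(-1)*47^1*163^(-1) = 94/815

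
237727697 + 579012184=816739881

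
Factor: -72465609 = -1 * 3^1 * 24155203^1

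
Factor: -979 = -1 * 11^1 * 89^1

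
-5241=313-5554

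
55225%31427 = 23798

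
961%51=43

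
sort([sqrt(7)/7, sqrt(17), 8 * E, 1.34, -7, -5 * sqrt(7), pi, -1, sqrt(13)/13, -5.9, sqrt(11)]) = [-5 * sqrt(7), -7, -5.9, -1, sqrt(13)/13, sqrt(7)/7, 1.34, pi, sqrt(11), sqrt(17), 8 * E]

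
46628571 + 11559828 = 58188399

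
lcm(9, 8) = 72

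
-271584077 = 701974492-973558569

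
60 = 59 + 1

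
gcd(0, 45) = 45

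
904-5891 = -4987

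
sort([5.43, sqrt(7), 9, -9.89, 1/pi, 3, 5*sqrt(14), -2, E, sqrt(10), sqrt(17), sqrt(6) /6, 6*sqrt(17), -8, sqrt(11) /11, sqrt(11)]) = [-9.89, -8, -2, sqrt(11) /11, 1/pi, sqrt(6) /6, sqrt(7), E, 3, sqrt(10), sqrt(11), sqrt(17), 5.43, 9, 5*sqrt(14), 6*sqrt(17)]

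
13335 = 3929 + 9406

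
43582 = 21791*2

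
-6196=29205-35401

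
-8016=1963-9979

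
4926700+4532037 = 9458737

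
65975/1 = 65975 = 65975.00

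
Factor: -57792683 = -1*13^1*59^1*151^1*499^1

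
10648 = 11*968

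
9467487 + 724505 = 10191992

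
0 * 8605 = 0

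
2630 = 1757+873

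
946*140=132440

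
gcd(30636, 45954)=15318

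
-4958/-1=4958=4958.00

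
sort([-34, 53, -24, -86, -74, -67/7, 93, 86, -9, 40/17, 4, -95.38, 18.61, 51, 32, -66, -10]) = [-95.38, -86, -74, -66, -34, -24, -10, -67/7, -9, 40/17, 4, 18.61, 32, 51, 53, 86, 93]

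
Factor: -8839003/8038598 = -1*2^(-1)*47^(-1)*71^1*85517^(-1)*124493^1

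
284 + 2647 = 2931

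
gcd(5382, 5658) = 138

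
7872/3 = 2624 = 2624.00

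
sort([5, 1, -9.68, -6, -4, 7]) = [-9.68, -6, -4, 1, 5, 7]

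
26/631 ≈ 0.0412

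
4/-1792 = -1/448 ≈ -0.00223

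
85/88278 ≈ 0.000963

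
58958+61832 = 120790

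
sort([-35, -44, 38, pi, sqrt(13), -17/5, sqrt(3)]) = [-44, -35, -17/5, sqrt(3), pi, sqrt(13), 38]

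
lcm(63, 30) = 630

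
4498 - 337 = 4161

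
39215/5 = 7843 = 7843.00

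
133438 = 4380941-4247503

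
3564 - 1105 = 2459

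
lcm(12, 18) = 36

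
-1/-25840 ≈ 0.0000387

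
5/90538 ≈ 0.0000552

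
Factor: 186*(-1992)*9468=-1*2^6*3^4*31^1*83^1*263^1=-3508007616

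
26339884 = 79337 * 332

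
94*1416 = 133104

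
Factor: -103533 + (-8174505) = -1 * 2^1 * 3^5 * 17033^1 = -8278038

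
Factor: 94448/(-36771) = -1 * 2^4 * 3^(-1) * 7^(-1) * 17^(-1) * 103^(-1) * 5903^1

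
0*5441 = 0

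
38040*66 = 2510640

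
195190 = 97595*2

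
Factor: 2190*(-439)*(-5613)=2^1*3^2*5^1*73^1*439^1*1871^1=5396394330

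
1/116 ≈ 0.00862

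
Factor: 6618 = 2^1 * 3^1 * 1103^1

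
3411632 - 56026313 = -52614681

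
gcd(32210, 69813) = 1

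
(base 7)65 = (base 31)1g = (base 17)2d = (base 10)47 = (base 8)57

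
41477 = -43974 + 85451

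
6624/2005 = 3 + 609/2005 ≈ 3.30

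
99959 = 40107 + 59852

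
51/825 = 17/275 ≈ 0.0618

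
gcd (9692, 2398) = 2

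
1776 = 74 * 24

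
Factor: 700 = 2^2*5^2*7^1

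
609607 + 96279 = 705886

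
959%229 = 43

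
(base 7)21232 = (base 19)eb3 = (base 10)5266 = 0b1010010010010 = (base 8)12222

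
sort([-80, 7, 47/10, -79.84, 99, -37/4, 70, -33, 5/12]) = [-80, -79.84, -33, -37/4, 5/12, 47/10, 7, 70, 99]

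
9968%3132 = 572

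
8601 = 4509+4092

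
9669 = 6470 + 3199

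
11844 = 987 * 12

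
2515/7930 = 503/1586 ≈ 0.317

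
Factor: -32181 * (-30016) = 2^6 * 3^1 * 7^1 * 17^1 * 67^1 * 631^1 = 965944896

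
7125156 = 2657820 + 4467336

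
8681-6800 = 1881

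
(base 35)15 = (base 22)1i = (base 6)104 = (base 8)50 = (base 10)40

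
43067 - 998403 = -955336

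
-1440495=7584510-9025005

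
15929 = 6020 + 9909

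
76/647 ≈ 0.117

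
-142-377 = -519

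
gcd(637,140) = 7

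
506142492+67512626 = 573655118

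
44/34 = 1 + 5/17 ≈ 1.29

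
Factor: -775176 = -1*2^3*3^1*32299^1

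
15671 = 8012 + 7659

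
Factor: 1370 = 2^1 * 5^1 * 137^1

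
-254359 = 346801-601160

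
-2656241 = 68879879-71536120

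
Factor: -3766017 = -1 * 3^1 * 167^1 * 7517^1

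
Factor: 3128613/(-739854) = -1*2^(-1)*3^(-3)*31^1*4567^(-1)*33641^1 = -1042871/246618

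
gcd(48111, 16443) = 609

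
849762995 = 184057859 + 665705136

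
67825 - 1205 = 66620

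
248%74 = 26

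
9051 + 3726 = 12777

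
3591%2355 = 1236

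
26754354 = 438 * 61083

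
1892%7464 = 1892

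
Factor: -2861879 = -1 * 167^1 * 17137^1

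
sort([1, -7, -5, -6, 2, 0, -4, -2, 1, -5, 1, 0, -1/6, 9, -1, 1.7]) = [-7, -6, -5, -5, -4, -2, -1, -1/6, 0, 0, 1, 1, 1, 1.7, 2, 9]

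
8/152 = 1/19 ≈ 0.0526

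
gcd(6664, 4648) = 56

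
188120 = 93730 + 94390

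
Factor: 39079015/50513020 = 2^(-2)*19^(-1)*773^1*10111^1*132929^(-1) = 7815803/10102604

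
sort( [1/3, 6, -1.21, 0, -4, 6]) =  [-4, -1.21, 0, 1/3, 6, 6]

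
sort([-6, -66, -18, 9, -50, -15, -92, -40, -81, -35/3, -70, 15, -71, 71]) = [-92, -81, -71, -70, -66, -50, -40, -18, -15, -35/3, -6, 9, 15, 71]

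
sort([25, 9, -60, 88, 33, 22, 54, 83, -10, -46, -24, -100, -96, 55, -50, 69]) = [-100, -96, -60, -50, -46, -24, -10, 9, 22, 25, 33, 54, 55, 69, 83, 88]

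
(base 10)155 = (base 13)bc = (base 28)5f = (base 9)182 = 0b10011011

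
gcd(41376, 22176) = 96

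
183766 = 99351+84415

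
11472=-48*(-239)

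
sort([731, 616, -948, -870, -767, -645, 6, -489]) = [-948, -870, -767, -645, -489, 6, 616, 731]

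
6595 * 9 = 59355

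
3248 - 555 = 2693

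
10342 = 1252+9090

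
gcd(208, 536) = 8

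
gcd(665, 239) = 1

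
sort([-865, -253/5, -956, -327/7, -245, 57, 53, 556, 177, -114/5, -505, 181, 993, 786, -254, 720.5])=[-956, -865, -505, -254, -245, -253/5, -327/7, -114/5, 53, 57, 177, 181, 556, 720.5, 786, 993]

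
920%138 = 92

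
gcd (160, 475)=5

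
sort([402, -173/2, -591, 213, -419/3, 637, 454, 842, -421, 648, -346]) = [-591, -421, -346, -419/3, -173/2, 213, 402, 454, 637, 648, 842]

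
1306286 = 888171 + 418115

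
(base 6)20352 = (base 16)aac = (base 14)dd2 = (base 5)41412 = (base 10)2732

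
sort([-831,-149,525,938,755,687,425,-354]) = [-831,-354,-149,425,525,687,755,938]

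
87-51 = 36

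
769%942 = 769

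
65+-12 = 53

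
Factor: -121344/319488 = -1*2^(-4)*13^(-1)*79^1 = -79/208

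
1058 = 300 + 758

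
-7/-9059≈0.000773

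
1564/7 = 223 + 3/7 ≈ 223.43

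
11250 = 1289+9961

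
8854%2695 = 769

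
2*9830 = 19660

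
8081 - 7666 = 415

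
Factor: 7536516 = 2^2 * 3^1 * 13^1 * 48311^1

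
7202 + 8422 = 15624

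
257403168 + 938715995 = 1196119163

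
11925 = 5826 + 6099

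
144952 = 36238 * 4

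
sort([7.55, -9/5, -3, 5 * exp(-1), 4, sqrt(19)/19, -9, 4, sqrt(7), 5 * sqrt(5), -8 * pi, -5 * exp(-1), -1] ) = [-8 * pi, -9, -3, -5 * exp(-1), -9/5, -1, sqrt(19)/19, 5 * exp(-1), sqrt(7), 4, 4, 7.55, 5 * sqrt(5)] 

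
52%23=6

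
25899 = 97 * 267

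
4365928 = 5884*742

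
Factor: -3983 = -1*7^1*569^1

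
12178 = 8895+3283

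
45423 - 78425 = -33002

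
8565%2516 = 1017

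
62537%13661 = 7893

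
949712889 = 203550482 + 746162407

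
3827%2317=1510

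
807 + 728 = 1535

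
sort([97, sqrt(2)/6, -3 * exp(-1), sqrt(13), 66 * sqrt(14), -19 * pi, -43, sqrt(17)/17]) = [-19 * pi, -43, -3 * exp(-1), sqrt(2)/6, sqrt(17)/17, sqrt(13), 97, 66 * sqrt(14)]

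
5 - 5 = 0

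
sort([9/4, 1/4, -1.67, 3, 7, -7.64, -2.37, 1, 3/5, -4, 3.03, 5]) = [-7.64, -4, -2.37, -1.67, 1/4, 3/5, 1, 9/4, 3, 3.03, 5, 7]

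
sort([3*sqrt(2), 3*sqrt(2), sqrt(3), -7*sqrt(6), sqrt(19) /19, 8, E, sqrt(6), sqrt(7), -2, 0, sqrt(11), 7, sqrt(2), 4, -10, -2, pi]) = [-7*sqrt(6), -10, -2, -2, 0, sqrt(19) /19, sqrt(2), sqrt(3), sqrt(6), sqrt(7), E, pi, sqrt(11), 4, 3*sqrt(2), 3*sqrt(2), 7, 8]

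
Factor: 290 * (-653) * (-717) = 2^1 * 3^1 * 5^1 * 29^1 * 239^1 * 653^1 = 135778290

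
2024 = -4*(-506)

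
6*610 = 3660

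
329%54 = 5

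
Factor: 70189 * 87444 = 2^2 * 3^2 * 7^2 * 37^1 * 271^1 * 347^1 = 6137606916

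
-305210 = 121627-426837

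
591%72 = 15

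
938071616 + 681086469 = 1619158085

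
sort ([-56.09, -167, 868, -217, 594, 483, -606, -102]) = [-606, -217, -167, -102, -56.09, 483, 594, 868]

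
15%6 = 3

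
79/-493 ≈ -0.160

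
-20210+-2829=-23039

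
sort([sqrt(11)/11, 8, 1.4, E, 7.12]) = [sqrt(11)/11, 1.4, E, 7.12, 8]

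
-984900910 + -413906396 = -1398807306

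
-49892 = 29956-79848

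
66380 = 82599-16219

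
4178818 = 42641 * 98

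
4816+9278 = 14094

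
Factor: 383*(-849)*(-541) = 3^1*283^1*383^1*541^1 = 175915347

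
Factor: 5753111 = 7^1*13^1*191^1*331^1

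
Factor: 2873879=2873879^1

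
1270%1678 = 1270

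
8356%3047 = 2262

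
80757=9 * 8973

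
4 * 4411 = 17644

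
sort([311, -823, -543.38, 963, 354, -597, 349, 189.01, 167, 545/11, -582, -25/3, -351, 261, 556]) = [-823, -597, -582, -543.38, -351, -25/3, 545/11, 167, 189.01, 261, 311, 349, 354, 556, 963]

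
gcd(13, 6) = 1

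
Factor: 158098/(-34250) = -1 * 5^(-3) * 577^1 = -577/125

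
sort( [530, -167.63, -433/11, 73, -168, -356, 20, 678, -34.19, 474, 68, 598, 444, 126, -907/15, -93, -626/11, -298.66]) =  [-356, -298.66, -168, -167.63, -93, -907/15, -626/11, -433/11, -34.19, 20, 68, 73, 126, 444, 474, 530, 598, 678]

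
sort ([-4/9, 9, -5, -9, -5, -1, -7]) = [-9, -7, -5, -5, -1, -4/9, 9]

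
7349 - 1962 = 5387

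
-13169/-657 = 20+29/657 ≈ 20.04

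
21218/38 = 558 + 7/19 ≈ 558.37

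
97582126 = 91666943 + 5915183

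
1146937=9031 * 127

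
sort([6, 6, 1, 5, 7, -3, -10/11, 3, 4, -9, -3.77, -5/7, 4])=[-9, -3.77, -3, -10/11, -5/7, 1, 3, 4, 4, 5, 6, 6, 7]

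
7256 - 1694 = 5562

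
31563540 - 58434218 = -26870678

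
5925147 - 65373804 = -59448657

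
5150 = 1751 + 3399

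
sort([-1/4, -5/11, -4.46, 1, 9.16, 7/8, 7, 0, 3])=[-4.46, -5/11, -1/4, 0, 7/8, 1, 3, 7, 9.16]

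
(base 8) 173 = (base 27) 4f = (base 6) 323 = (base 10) 123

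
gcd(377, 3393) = 377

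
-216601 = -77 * 2813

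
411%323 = 88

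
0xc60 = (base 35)2ki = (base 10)3168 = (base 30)3fi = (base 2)110001100000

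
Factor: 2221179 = 3^1*23^1*32191^1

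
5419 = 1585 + 3834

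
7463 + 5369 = 12832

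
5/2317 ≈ 0.00216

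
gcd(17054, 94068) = 2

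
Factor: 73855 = 5^1*14771^1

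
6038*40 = 241520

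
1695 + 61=1756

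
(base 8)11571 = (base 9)6748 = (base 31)55p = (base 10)4985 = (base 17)1044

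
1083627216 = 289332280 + 794294936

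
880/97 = 9 + 7/97 ≈ 9.07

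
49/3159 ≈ 0.0155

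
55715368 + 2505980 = 58221348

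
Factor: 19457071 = 19457071^1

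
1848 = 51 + 1797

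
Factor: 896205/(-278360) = -1 * 2^(-3) * 3^1 * 6959^(-1) * 59747^1 = -179241/55672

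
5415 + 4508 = 9923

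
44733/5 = 8946 + 3/5 = 8946.60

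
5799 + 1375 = 7174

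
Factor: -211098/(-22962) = 43^(-1) * 89^(-1) * 151^1 * 233^1 = 35183/3827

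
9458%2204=642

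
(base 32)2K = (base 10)84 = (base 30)2O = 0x54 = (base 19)48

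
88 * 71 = 6248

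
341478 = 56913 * 6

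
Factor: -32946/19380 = -1*2^(-1)*5^(-1)*17^1 = -17/10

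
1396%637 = 122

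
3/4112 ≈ 0.000730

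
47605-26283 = 21322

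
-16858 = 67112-83970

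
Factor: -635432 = -1*2^3*7^2*1621^1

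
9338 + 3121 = 12459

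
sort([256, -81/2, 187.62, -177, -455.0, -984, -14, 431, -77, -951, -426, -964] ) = [-984, -964, -951, -455.0, -426, -177, -77, -81/2, -14, 187.62, 256, 431] 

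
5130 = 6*855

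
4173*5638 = 23527374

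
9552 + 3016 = 12568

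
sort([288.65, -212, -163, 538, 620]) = [-212, -163, 288.65, 538, 620]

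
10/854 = 5/427 ≈ 0.0117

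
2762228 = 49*56372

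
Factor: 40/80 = 2^(-1) = 1/2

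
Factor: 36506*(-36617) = -1*2^1*7^1*5231^1*18253^1 = -1336740202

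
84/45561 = 28/15187≈0.00184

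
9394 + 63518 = 72912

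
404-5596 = -5192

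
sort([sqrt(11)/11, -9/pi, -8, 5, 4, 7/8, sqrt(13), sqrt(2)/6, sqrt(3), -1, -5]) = [-8, -5, -9/pi, -1, sqrt(2)/6, sqrt(11)/11, 7/8, sqrt(3), sqrt(13), 4, 5]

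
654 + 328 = 982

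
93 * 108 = 10044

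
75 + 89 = 164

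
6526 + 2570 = 9096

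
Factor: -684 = -1*2^2*3^2*19^1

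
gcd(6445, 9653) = 1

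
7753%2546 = 115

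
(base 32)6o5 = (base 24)c05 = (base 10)6917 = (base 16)1b05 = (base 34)5xf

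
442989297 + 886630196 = 1329619493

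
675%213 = 36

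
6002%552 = 482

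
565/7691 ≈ 0.0735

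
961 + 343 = 1304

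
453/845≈0.536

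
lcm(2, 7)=14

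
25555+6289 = 31844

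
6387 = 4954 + 1433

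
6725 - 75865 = -69140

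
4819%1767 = 1285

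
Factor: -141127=-1 * 7^1 * 20161^1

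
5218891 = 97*53803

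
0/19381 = 0 = 0.00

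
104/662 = 52/331 ≈ 0.157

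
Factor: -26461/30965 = -1*5^(-1)*11^(-1)*47^1 = -47/55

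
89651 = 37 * 2423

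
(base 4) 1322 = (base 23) 57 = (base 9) 145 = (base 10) 122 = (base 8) 172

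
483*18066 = 8725878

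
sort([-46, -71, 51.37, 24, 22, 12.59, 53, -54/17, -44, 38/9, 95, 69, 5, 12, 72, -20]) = [-71, -46, -44, -20, -54/17, 38/9, 5, 12, 12.59, 22, 24, 51.37, 53, 69, 72, 95]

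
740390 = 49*15110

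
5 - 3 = 2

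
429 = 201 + 228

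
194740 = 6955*28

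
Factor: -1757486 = -1*2^1*878743^1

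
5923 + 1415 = 7338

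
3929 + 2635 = 6564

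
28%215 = 28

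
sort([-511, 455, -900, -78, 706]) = [-900, -511, -78, 455, 706]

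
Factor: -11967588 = -1 * 2^2 * 3^4 * 43^1 * 859^1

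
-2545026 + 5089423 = 2544397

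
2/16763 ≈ 0.000119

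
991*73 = 72343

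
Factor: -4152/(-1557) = 2^3*3^(-1) = 8/3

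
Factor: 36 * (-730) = -1 * 2^3 * 3^2 * 5^1 * 73^1 = -26280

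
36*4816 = 173376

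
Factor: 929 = 929^1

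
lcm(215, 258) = 1290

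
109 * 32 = 3488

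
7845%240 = 165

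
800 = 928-128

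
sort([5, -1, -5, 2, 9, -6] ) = [-6, -5, -1, 2, 5, 9] 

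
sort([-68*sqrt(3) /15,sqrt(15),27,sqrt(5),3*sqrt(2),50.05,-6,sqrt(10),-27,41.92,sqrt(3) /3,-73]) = [-73,-27,-68*sqrt(3) /15,-6,sqrt(3) /3,sqrt(5),sqrt(10),sqrt(15),3*sqrt(2),27,41.92,50.05]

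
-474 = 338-812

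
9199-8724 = 475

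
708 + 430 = 1138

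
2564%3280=2564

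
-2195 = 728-2923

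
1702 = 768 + 934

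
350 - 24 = 326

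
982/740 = 1+121/370 ≈ 1.33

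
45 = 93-48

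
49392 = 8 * 6174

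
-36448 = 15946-52394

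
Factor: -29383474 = -1*2^1*31^1*473927^1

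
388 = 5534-5146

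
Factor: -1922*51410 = -1*2^2*5^1*31^2*53^1*97^1 = -98810020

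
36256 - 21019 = 15237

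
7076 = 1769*4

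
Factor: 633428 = 2^2*158357^1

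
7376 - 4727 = 2649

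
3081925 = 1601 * 1925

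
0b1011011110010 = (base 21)d6f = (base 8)13362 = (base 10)5874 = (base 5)141444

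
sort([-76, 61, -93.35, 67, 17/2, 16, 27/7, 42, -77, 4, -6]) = [-93.35, -77, -76, -6, 27/7, 4, 17/2, 16, 42, 61, 67]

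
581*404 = 234724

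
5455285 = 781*6985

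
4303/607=7 + 54/607 ≈ 7.09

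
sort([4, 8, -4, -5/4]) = [-4, -5/4, 4, 8]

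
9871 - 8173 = 1698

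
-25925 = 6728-32653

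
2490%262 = 132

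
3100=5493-2393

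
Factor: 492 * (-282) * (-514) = 2^4 * 3^2 * 41^1 * 47^1 * 257^1 = 71314416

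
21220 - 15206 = 6014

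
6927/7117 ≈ 0.973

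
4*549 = 2196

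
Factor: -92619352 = -1 * 2^3 * 7^1 * 1653917^1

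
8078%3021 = 2036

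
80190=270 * 297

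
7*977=6839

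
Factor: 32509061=13^1*107^1*23371^1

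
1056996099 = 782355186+274640913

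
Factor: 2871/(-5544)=-1*2^(-3)*7^(-1)*29^1=-29/56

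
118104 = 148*798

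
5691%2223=1245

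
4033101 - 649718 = 3383383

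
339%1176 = 339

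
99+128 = 227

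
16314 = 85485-69171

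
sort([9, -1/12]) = [-1/12, 9]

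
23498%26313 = 23498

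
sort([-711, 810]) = [-711, 810]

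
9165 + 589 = 9754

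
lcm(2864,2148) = 8592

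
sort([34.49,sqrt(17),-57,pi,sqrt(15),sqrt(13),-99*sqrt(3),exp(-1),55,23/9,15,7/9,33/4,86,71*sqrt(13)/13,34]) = [-99*sqrt(3),-57,exp(-1),7/9,23/9,pi,sqrt(13),sqrt(15),sqrt(17),33/4,15,71*sqrt(13)/13,34,34.49,55,86]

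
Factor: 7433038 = 2^1 * 53^1 * 70123^1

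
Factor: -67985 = -1 * 5^1 * 13597^1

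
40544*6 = 243264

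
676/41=16+20/41 ≈ 16.49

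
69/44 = 1 + 25/44 ≈ 1.57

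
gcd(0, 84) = 84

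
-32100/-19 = 1689 + 9/19≈1689.47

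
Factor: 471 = 3^1*157^1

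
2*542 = 1084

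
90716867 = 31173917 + 59542950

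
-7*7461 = -52227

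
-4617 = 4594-9211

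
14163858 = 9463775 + 4700083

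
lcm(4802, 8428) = 412972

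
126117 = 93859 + 32258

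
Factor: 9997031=11^1*908821^1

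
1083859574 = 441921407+641938167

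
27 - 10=17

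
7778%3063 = 1652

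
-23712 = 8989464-9013176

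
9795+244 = 10039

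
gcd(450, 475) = 25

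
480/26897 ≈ 0.0178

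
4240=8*530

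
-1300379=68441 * (-19)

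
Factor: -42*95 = -1*2^1*3^1*5^1*7^1*19^1 = -3990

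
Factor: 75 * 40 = 2^3 * 3^1 * 5^3 = 3000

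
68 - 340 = -272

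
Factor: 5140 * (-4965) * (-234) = 2^3 * 3^3 * 5^2 * 13^1 * 257^1 * 331^1 = 5971703400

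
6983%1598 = 591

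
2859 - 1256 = 1603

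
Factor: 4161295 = 5^1*41^1*53^1*383^1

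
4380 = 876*5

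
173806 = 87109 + 86697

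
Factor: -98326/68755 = -1*2^1*5^ (-1)*211^1*233^1*13751^ (-1)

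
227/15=15 + 2/15 ≈ 15.13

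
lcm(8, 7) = 56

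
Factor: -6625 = -1 * 5^3 * 53^1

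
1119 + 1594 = 2713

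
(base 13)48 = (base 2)111100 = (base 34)1q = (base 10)60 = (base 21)2i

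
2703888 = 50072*54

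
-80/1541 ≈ -0.0519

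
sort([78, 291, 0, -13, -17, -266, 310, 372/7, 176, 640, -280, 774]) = [-280, -266, -17, -13, 0, 372/7, 78, 176, 291, 310, 640, 774]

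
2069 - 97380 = -95311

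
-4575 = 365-4940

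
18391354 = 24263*758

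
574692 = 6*95782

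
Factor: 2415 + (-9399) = -1*2^3*3^2*97^1 = -6984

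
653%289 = 75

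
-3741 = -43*87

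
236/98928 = 59/24732 ≈ 0.00239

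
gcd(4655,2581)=1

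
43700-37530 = 6170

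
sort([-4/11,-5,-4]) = [-5,-4,-4/11]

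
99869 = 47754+52115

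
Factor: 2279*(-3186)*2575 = -1*2^1*3^3*5^2*43^1*53^1*59^1*103^1 = -18696802050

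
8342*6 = 50052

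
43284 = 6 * 7214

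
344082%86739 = 83865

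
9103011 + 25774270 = 34877281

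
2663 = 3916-1253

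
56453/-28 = -2016-5/28 ≈ -2016.18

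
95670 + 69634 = 165304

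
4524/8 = 565 + 1/2 = 565.50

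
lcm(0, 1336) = 0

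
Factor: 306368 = 2^6 * 4787^1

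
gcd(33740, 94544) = 4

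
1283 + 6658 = 7941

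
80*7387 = 590960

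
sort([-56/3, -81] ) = [-81, -56/3] 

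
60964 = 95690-34726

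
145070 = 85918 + 59152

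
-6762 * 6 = -40572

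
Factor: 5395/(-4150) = -1 * 2^(-1) * 5^(-1) * 13^1 = -13/10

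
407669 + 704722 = 1112391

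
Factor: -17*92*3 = -1*2^2*3^1*17^1*23^1 = -4692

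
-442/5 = -88 - 2/5 = -88.40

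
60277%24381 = 11515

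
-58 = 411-469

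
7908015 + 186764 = 8094779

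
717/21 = 34 + 1/7≈34.14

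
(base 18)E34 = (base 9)6264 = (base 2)1000111110010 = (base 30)534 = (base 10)4594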